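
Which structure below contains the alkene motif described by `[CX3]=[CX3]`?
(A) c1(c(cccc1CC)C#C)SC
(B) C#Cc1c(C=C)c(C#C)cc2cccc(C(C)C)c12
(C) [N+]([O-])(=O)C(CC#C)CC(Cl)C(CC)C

B

[CX3]=[CX3] describes a non-aromatic C=C double bond between two sp2 carbons (an alkene).
(A) has an ethyl group (-CH2CH3) but its C-C bond is a single bond between CX4 carbons, not CX3=CX3.
(B) contains a vinyl group (-CH=CH2), which satisfies every atom and bond constraint.
(C) has an ethyl group (-CH2CH3) but its C-C bond is a single bond between CX4 carbons, not CX3=CX3.
So the answer is (B).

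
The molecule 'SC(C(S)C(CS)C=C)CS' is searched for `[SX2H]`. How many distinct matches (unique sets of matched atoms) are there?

4

[SX2H] is the SMARTS for a thiol: an aliphatic sulfur with two connections, one being H.
The molecule carries 4 separate instances of a thiol (-SH) meeting every constraint; each maps to a distinct set of atoms, giving 4 matches.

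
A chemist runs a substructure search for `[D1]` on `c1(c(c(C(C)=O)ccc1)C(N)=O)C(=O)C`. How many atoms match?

6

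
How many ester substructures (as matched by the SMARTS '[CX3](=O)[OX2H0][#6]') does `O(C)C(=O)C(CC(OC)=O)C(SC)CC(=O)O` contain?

2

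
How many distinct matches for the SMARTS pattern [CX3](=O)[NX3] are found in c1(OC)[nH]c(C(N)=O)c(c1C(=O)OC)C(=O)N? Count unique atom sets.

2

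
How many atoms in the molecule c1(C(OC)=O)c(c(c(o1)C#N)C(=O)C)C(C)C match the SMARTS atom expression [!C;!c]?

The query [!C;!c] means: neither aliphatic nor aromatic carbon — same as [!#6].
Check the 17 heavy atoms by environment: 1× o (aromatic) → match; 4× c (aromatic) → no; 8× C → no; 1× N → match; 3× O → match.
Summing the matching environments: 1 + 1 + 3 = 5 matching atoms.

5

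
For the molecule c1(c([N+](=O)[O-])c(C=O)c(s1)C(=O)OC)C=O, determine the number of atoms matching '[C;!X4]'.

3

Check the 16 heavy atoms by environment: 1× s (aromatic, X2) → no; 4× c (aromatic, X3) → no; 3× C (X3) → match; 4× O (X1) → no; 1× N (charge +1, X3) → no; 1× O (charge -1, X1) → no; 1× O (X2) → no; 1× C (X4) → no.
That gives 3 matching atoms.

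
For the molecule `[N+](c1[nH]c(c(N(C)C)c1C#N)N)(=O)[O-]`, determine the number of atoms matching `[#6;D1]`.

2

The query [#6;D1] means: carbon bonded to exactly one heavy atom.
Check the 14 heavy atoms by environment: 1× n (aromatic, D2) → no; 4× c (aromatic, D3) → no; 1× N (D3) → no; 2× C (D1) → match; 1× C (D2) → no; 2× N (D1) → no; 1× N (charge +1, D3) → no; 1× O (charge -1, D1) → no; 1× O (D1) → no.
That gives 2 matching atoms.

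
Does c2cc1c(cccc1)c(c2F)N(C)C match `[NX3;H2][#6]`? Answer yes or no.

No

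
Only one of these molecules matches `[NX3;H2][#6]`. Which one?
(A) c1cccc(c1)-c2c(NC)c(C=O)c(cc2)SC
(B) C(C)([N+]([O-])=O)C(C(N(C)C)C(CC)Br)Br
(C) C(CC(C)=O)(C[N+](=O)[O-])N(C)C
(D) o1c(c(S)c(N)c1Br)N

[NX3;H2][#6] describes a trivalent nitrogen with two H attached to carbon (a primary amine).
(A) has an N-methylamino group (-NHCH3) but the nitrogen bears two carbons and only one H (H1), not H2.
(B) has a dimethylamino group (-N(CH3)2) but the nitrogen has H0, not H2.
(C) has a dimethylamino group (-N(CH3)2) but the nitrogen has H0, not H2.
(D) contains a primary amino group (-NH2), which satisfies every atom and bond constraint.
So the answer is (D).

D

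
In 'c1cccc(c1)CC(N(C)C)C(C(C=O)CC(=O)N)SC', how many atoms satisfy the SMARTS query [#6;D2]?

The query [#6;D2] means: any carbon bonded to exactly two heavy atoms.
Check the 21 heavy atoms by environment: 3× C (D2) → match; 4× C (D3) → no; 2× O (D1) → no; 1× N (D1) → no; 1× c (aromatic, D3) → no; 5× c (aromatic, D2) → match; 1× N (D3) → no; 3× C (D1) → no; 1× S (D2) → no.
Summing the matching environments: 3 + 5 = 8 matching atoms.

8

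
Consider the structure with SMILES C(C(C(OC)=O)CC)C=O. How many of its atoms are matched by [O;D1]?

2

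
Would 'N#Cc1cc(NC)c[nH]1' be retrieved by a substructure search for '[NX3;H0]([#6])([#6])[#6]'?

No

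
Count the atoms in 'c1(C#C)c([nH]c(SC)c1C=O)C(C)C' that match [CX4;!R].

4

Check the 14 heavy atoms by environment: 1× n (aromatic, X3, in 5-ring) → no; 4× c (aromatic, X3, in 5-ring) → no; 2× C (X2, acyclic) → no; 4× C (X4, acyclic) → match; 1× C (X3, acyclic) → no; 1× O (X1, acyclic) → no; 1× S (X2, acyclic) → no.
That gives 4 matching atoms.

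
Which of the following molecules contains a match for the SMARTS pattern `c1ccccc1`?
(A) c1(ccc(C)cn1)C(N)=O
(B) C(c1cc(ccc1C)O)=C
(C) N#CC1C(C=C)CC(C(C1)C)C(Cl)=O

B

c1ccccc1 describes six aromatic carbons in a ring (a benzene ring).
(A) has a methyl group (-CH3) but no six-membered all-carbon aromatic ring is present.
(B) contains the required atom environment, so the pattern matches.
(C) has a methyl group (-CH3) but no six-membered all-carbon aromatic ring is present.
So the answer is (B).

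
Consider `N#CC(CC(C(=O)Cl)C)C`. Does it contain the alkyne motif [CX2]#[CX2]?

The pattern [CX2]#[CX2] describes a carbon-carbon triple bond — an alkyne.
The closest candidate here is a nitrile (-C#N), but the triple bond is C#N, not C#C. No other fragment satisfies the full query, so there is no match.

No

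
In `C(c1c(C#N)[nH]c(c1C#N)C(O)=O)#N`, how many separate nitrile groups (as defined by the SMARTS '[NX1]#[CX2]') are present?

[NX1]#[CX2] is the SMARTS for a nitrile: a nitrogen triple-bonded to a two-connected carbon.
The molecule carries 3 separate instances of a nitrile (-C#N) meeting every constraint; each maps to a distinct set of atoms, giving 3 matches.

3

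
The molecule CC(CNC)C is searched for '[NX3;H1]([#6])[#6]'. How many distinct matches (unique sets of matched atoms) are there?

1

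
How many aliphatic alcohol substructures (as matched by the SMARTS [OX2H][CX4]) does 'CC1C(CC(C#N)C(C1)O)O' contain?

2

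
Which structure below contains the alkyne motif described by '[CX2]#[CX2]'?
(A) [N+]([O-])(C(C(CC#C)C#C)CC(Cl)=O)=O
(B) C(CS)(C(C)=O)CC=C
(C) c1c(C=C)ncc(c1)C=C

A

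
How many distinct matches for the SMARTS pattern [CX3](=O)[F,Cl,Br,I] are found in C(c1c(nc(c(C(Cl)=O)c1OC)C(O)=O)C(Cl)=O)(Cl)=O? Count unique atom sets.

3

[CX3](=O)[F,Cl,Br,I] is the SMARTS for an acyl halide: a carbonyl carbon bonded to a halogen.
The molecule carries 3 separate instances of an acyl chloride (-C(=O)Cl) meeting every constraint; each maps to a distinct set of atoms, giving 3 matches.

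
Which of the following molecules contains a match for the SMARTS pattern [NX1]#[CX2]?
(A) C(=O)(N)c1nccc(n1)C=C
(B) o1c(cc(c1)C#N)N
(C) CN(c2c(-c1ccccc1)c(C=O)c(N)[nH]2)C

[NX1]#[CX2] describes a nitrogen triple-bonded to a two-connected carbon (a nitrile).
(A) has a primary amide (-C(=O)NH2) but the nitrogen is NX3, not NX1.
(B) contains a nitrile (-C#N), which satisfies every atom and bond constraint.
(C) has a primary amino group (-NH2) but the nitrogen is NX3 (three connections), not NX1 triple-bonded.
So the answer is (B).

B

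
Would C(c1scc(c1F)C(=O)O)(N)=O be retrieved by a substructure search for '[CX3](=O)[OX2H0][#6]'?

No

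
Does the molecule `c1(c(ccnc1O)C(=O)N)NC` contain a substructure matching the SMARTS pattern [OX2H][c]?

The pattern [OX2H][c] describes a hydroxyl oxygen attached to an aromatic carbon — a phenol.
The molecule carries a hydroxyl group (-OH), whose atoms satisfy every constraint of the query, so the pattern matches.

Yes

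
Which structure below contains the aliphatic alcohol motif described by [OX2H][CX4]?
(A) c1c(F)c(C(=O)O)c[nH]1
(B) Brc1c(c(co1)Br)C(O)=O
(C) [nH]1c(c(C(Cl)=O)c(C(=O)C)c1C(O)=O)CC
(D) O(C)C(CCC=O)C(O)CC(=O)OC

D

[OX2H][CX4] describes a hydroxyl oxygen bound to an sp3 (X4) carbon (an aliphatic alcohol).
(A) has a carboxylic acid group (-C(=O)OH) but the -OH is on a CX3 carbonyl carbon, not a CX4 carbon.
(B) has a carboxylic acid group (-C(=O)OH) but the -OH is on a CX3 carbonyl carbon, not a CX4 carbon.
(C) has a carboxylic acid group (-C(=O)OH) but the -OH is on a CX3 carbonyl carbon, not a CX4 carbon.
(D) contains a hydroxyl group (-OH), which satisfies every atom and bond constraint.
So the answer is (D).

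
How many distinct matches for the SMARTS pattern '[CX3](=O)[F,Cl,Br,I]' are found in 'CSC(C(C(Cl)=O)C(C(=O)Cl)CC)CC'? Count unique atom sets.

2

[CX3](=O)[F,Cl,Br,I] is the SMARTS for an acyl halide: a carbonyl carbon bonded to a halogen.
The molecule carries 2 separate instances of an acyl chloride (-C(=O)Cl) meeting every constraint; each maps to a distinct set of atoms, giving 2 matches.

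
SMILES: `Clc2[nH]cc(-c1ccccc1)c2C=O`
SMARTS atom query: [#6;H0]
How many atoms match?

4

The query [#6;H0] means: any carbon with no attached hydrogen.
Check the 14 heavy atoms by environment: 1× n (aromatic, H1) → no; 6× c (aromatic, H1) → no; 4× c (aromatic, H0) → match; 1× C (H1) → no; 1× O (H0) → no; 1× Cl (H0) → no.
That gives 4 matching atoms.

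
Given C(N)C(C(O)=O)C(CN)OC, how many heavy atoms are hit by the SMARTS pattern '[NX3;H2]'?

The query [NX3;H2] means: aliphatic N with 3 total connections, two of them H — an -NH2 nitrogen (amine or amide).
Check the 11 heavy atoms by environment: 2× C (H2, X4) → no; 2× C (H1, X4) → no; 2× N (H2, X3) → match; 1× O (H0, X2) → no; 1× C (H3, X4) → no; 1× C (H0, X3) → no; 1× O (H0, X1) → no; 1× O (H1, X2) → no.
That gives 2 matching atoms.

2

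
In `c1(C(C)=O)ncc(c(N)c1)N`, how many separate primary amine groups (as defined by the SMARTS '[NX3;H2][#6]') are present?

2

[NX3;H2][#6] is the SMARTS for a primary amine: a trivalent nitrogen with two H attached to carbon.
The molecule carries 2 separate instances of a primary amino group (-NH2) meeting every constraint; each maps to a distinct set of atoms, giving 2 matches.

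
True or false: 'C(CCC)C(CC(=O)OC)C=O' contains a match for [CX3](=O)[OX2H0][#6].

True

The pattern [CX3](=O)[OX2H0][#6] describes a carbonyl carbon bonded to an oxygen that is itself bonded to carbon (no H on that O) — an ester.
The molecule carries a methyl-ester group (-C(=O)OCH3), whose atoms satisfy every constraint of the query, so the pattern matches.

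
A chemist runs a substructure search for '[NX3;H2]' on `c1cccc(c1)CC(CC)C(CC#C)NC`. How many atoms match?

The query [NX3;H2] means: aliphatic N with 3 total connections, two of them H — an -NH2 nitrogen (amine or amide).
Check the 16 heavy atoms by environment: 3× C (H2, X4) → no; 2× C (H1, X4) → no; 1× c (aromatic, H0, X3) → no; 5× c (aromatic, H1, X3) → no; 2× C (H3, X4) → no; 1× N (H1, X3) → no; 1× C (H0, X2) → no; 1× C (H1, X2) → no.
No environment satisfies the query, so 0 matching atoms.

0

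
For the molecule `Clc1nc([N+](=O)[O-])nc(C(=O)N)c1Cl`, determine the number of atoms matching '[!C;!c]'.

The query [!C;!c] means: neither aliphatic nor aromatic carbon — same as [!#6].
Check the 14 heavy atoms by environment: 2× n (aromatic) → match; 4× c (aromatic) → no; 1× C → no; 2× O → match; 1× N → match; 2× Cl → match; 1× N (charge +1) → match; 1× O (charge -1) → match.
Summing the matching environments: 2 + 2 + 1 + 2 + 1 + 1 = 9 matching atoms.

9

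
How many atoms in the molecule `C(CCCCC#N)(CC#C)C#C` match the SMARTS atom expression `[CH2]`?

5

The query [CH2] means: aliphatic carbon with exactly two hydrogens.
Check the 12 heavy atoms by environment: 5× C (H2) → match; 3× C (H1) → no; 3× C (H0) → no; 1× N (H0) → no.
That gives 5 matching atoms.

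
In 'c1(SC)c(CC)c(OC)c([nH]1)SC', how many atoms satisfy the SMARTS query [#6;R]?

4

The query [#6;R] means: carbon that is part of a ring.
Check the 13 heavy atoms by environment: 1× n (aromatic, in 5-ring) → no; 4× c (aromatic, in 5-ring) → match; 2× S (acyclic) → no; 5× C (acyclic) → no; 1× O (acyclic) → no.
That gives 4 matching atoms.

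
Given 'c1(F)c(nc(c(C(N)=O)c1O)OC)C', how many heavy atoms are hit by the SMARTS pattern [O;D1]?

Check the 14 heavy atoms by environment: 1× n (aromatic, D2) → no; 5× c (aromatic, D3) → no; 1× F (D1) → no; 1× C (D3) → no; 2× O (D1) → match; 1× N (D1) → no; 2× C (D1) → no; 1× O (D2) → no.
That gives 2 matching atoms.

2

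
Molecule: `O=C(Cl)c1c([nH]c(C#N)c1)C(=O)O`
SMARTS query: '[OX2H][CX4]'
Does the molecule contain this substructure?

No

The pattern [OX2H][CX4] describes a hydroxyl oxygen bound to an sp3 (X4) carbon — an aliphatic alcohol.
The closest candidate here is a carboxylic acid group (-C(=O)OH), but the -OH is on a CX3 carbonyl carbon, not a CX4 carbon. No other fragment satisfies the full query, so there is no match.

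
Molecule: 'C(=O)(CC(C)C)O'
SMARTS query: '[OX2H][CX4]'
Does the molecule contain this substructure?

No

The pattern [OX2H][CX4] describes a hydroxyl oxygen bound to an sp3 (X4) carbon — an aliphatic alcohol.
The closest candidate here is a carboxylic acid group (-C(=O)OH), but the -OH is on a CX3 carbonyl carbon, not a CX4 carbon. No other fragment satisfies the full query, so there is no match.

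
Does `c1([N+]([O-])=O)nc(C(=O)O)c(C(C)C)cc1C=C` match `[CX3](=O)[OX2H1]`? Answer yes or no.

Yes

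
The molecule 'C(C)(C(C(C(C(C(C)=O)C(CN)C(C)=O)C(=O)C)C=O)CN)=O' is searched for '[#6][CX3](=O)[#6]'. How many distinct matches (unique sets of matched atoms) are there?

4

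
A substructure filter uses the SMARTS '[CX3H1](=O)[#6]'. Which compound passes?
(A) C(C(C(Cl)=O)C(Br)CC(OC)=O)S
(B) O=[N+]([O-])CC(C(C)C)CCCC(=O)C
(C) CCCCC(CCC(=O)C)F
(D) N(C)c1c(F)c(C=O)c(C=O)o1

D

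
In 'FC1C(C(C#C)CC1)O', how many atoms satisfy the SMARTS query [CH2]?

2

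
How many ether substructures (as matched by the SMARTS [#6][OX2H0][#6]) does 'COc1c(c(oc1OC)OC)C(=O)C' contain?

[#6][OX2H0][#6] is the SMARTS for an ether: an aliphatic oxygen bridging two carbons with no H on the oxygen.
The molecule carries 3 separate instances of a methoxy ether (-OCH3) meeting every constraint; each maps to a distinct set of atoms, giving 3 matches.

3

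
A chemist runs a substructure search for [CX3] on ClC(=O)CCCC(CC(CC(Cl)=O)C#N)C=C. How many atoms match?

4

The query [CX3] means: C with X3: aliphatic carbon with exactly 3 total connections.
Check the 17 heavy atoms by environment: 7× C (X4) → no; 1× C (X2) → no; 1× N (X1) → no; 4× C (X3) → match; 2× O (X1) → no; 2× Cl (X1) → no.
That gives 4 matching atoms.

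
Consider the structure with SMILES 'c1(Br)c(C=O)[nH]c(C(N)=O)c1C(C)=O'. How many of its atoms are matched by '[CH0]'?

The query [CH0] means: aliphatic carbon with no attached hydrogen.
Check the 14 heavy atoms by environment: 1× n (aromatic, H1) → no; 4× c (aromatic, H0) → no; 2× C (H0) → match; 3× O (H0) → no; 1× N (H2) → no; 1× C (H1) → no; 1× C (H3) → no; 1× Br (H0) → no.
That gives 2 matching atoms.

2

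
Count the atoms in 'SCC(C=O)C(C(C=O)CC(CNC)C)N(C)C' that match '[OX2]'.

0

The query [OX2] means: aliphatic oxygen with two total connections — ether, hydroxyl, or ester single-bond O.
Check the 18 heavy atoms by environment: 11× C (X4) → no; 2× C (X3) → no; 2× O (X1) → no; 1× S (X2) → no; 2× N (X3) → no.
No environment satisfies the query, so 0 matching atoms.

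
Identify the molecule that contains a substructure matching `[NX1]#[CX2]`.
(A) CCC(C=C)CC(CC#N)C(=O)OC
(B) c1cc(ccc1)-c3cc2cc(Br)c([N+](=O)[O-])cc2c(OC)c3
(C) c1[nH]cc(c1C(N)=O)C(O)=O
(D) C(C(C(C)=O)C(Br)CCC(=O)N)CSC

[NX1]#[CX2] describes a nitrogen triple-bonded to a two-connected carbon (a nitrile).
(A) contains a nitrile (-C#N), which satisfies every atom and bond constraint.
(B) has a nitro group (-[N+](=O)[O-]) but there is no C#N triple bond.
(C) has a primary amide (-C(=O)NH2) but the nitrogen is NX3, not NX1.
(D) has a primary amide (-C(=O)NH2) but the nitrogen is NX3, not NX1.
So the answer is (A).

A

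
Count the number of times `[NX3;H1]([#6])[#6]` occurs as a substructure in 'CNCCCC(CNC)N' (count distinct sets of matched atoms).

[NX3;H1]([#6])[#6] is the SMARTS for a secondary amine: a trivalent nitrogen with one H, bonded to two carbons.
The molecule carries 2 separate instances of an N-methylamino group (-NHCH3) meeting every constraint; each maps to a distinct set of atoms, giving 2 matches.

2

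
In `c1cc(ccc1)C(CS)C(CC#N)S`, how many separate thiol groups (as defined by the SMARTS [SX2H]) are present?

2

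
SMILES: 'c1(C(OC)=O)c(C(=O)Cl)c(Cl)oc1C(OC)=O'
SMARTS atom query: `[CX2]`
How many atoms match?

0

The query [CX2] means: C with X2: aliphatic carbon with exactly 2 total connections.
Check the 17 heavy atoms by environment: 1× o (aromatic, X2) → no; 4× c (aromatic, X3) → no; 3× C (X3) → no; 3× O (X1) → no; 2× O (X2) → no; 2× C (X4) → no; 2× Cl (X1) → no.
No environment satisfies the query, so 0 matching atoms.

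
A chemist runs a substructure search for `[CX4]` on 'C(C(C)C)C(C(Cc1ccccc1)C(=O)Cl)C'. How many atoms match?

8

Check the 17 heavy atoms by environment: 8× C (X4) → match; 6× c (aromatic, X3) → no; 1× C (X3) → no; 1× O (X1) → no; 1× Cl (X1) → no.
That gives 8 matching atoms.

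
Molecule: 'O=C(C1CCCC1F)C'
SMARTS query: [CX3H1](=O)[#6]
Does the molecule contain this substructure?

The pattern [CX3H1](=O)[#6] describes an sp2 carbon with one H, double-bonded to O and single-bonded to carbon — an aldehyde.
The closest candidate here is an acetyl/ketone group (-C(=O)CH3), but the carbonyl carbon has H0 (two carbon neighbours), not H1. No other fragment satisfies the full query, so there is no match.

No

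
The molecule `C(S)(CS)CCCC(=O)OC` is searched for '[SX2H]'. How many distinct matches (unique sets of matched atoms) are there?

2

[SX2H] is the SMARTS for a thiol: an aliphatic sulfur with two connections, one being H.
The molecule carries 2 separate instances of a thiol (-SH) meeting every constraint; each maps to a distinct set of atoms, giving 2 matches.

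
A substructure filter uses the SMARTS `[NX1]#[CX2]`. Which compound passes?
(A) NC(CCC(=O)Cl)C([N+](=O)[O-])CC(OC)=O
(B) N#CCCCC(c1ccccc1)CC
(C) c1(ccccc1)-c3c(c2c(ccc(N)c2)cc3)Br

[NX1]#[CX2] describes a nitrogen triple-bonded to a two-connected carbon (a nitrile).
(A) has a primary amino group (-NH2) but the nitrogen is NX3 (three connections), not NX1 triple-bonded.
(B) contains a nitrile (-C#N), which satisfies every atom and bond constraint.
(C) has a primary amino group (-NH2) but the nitrogen is NX3 (three connections), not NX1 triple-bonded.
So the answer is (B).

B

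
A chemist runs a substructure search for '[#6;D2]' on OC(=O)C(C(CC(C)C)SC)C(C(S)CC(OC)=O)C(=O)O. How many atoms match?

Check the 22 heavy atoms by environment: 2× C (D2) → match; 8× C (D3) → no; 5× O (D1) → no; 1× O (D2) → no; 4× C (D1) → no; 1× S (D2) → no; 1× S (D1) → no.
That gives 2 matching atoms.

2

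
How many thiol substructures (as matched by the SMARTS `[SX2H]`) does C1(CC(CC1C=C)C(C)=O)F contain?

[SX2H] is the SMARTS for a thiol: an aliphatic sulfur with two connections, one being H.
No fragment in the molecule satisfies every constraint, giving 0 matches.

0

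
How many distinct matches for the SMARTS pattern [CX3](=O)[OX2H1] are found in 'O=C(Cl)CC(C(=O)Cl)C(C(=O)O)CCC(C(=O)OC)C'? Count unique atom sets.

[CX3](=O)[OX2H1] is the SMARTS for a carboxylic acid: an sp2 carbon double-bonded to O and single-bonded to an -OH oxygen.
Exactly one fragment in the molecule meets all constraints, giving 1 match.

1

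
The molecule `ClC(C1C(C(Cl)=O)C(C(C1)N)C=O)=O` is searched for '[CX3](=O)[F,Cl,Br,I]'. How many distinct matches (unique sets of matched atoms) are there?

2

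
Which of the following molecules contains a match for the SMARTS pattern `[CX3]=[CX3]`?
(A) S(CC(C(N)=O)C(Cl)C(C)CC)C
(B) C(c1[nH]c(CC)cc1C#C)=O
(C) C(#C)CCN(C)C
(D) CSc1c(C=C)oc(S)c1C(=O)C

[CX3]=[CX3] describes a non-aromatic C=C double bond between two sp2 carbons (an alkene).
(A) has an ethyl group (-CH2CH3) but its C-C bond is a single bond between CX4 carbons, not CX3=CX3.
(B) has an ethyl group (-CH2CH3) but its C-C bond is a single bond between CX4 carbons, not CX3=CX3.
(C) has an ethynyl group (-C#CH) but the C-C bond is a triple bond, not a double bond.
(D) contains a vinyl group (-CH=CH2), which satisfies every atom and bond constraint.
So the answer is (D).

D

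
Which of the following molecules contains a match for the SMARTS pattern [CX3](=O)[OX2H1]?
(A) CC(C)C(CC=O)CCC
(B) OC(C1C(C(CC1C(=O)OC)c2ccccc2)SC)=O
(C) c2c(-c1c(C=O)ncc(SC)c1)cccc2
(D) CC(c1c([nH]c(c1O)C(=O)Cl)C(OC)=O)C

[CX3](=O)[OX2H1] describes an sp2 carbon double-bonded to O and single-bonded to an -OH oxygen (a carboxylic acid).
(A) has an aldehyde (-CHO) but there is no singly-bonded oxygen on the carbonyl carbon.
(B) contains a carboxylic acid group (-C(=O)OH), which satisfies every atom and bond constraint.
(C) has an aldehyde (-CHO) but there is no singly-bonded oxygen on the carbonyl carbon.
(D) has an acyl chloride (-C(=O)Cl) but the carbonyl is bonded to Cl, not to an -OH oxygen.
So the answer is (B).

B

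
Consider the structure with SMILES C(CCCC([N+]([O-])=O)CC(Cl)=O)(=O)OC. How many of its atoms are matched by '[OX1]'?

4

The query [OX1] means: aliphatic oxygen with one total connection — typically a carbonyl =O or an oxide.
Check the 15 heavy atoms by environment: 6× C (X4) → no; 2× C (X3) → no; 3× O (X1) → match; 1× Cl (X1) → no; 1× N (charge +1, X3) → no; 1× O (charge -1, X1) → match; 1× O (X2) → no.
Summing the matching environments: 3 + 1 = 4 matching atoms.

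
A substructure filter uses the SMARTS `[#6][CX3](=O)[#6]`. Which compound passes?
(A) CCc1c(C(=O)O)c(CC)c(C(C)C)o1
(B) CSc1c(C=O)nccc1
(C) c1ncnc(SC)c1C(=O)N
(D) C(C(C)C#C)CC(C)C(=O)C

[#6][CX3](=O)[#6] describes a carbonyl carbon (no H) flanked by two carbons (a ketone).
(A) has a carboxylic acid group (-C(=O)OH) but one neighbour of the carbonyl carbon is O, not C.
(B) has an aldehyde (-CHO) but the carbonyl carbon has H1, so it is not flanked by two carbons.
(C) has a primary amide (-C(=O)NH2) but one neighbour of the carbonyl carbon is N, not C.
(D) contains an acetyl/ketone group (-C(=O)CH3), which satisfies every atom and bond constraint.
So the answer is (D).

D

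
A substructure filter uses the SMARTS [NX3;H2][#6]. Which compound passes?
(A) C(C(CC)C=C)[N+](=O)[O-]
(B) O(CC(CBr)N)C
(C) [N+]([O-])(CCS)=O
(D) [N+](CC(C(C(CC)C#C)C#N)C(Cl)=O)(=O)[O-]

B

[NX3;H2][#6] describes a trivalent nitrogen with two H attached to carbon (a primary amine).
(A) has a nitro group (-[N+](=O)[O-]) but the nitrogen is [N+] with no H, not NX3H2.
(B) contains a primary amino group (-NH2), which satisfies every atom and bond constraint.
(C) has a nitro group (-[N+](=O)[O-]) but the nitrogen is [N+] with no H, not NX3H2.
(D) has a nitro group (-[N+](=O)[O-]) but the nitrogen is [N+] with no H, not NX3H2.
So the answer is (B).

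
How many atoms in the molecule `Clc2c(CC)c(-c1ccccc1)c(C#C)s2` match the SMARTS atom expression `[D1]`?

The query [D1] means: atom with exactly one heavy-atom neighbour (degree 1).
Check the 16 heavy atoms by environment: 1× s (aromatic, D2) → no; 5× c (aromatic, D3) → no; 5× c (aromatic, D2) → no; 2× C (D2) → no; 2× C (D1) → match; 1× Cl (D1) → match.
Summing the matching environments: 2 + 1 = 3 matching atoms.

3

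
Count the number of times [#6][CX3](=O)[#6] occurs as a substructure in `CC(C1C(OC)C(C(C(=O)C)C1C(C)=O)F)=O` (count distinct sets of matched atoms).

3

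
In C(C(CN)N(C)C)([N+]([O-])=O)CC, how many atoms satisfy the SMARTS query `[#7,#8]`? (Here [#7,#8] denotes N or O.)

The query [#7,#8] means: nitrogen or oxygen (comma = OR).
Check the 12 heavy atoms by environment: 7× C → no; 2× N → match; 1× N (charge +1) → match; 1× O (charge -1) → match; 1× O → match.
Summing the matching environments: 2 + 1 + 1 + 1 = 5 matching atoms.

5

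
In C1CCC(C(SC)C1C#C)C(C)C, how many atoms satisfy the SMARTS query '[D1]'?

The query [D1] means: atom with exactly one heavy-atom neighbour (degree 1).
Check the 13 heavy atoms by environment: 4× C (D3) → no; 4× C (D2) → no; 4× C (D1) → match; 1× S (D2) → no.
That gives 4 matching atoms.

4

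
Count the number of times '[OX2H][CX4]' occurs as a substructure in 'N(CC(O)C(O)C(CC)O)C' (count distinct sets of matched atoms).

3

[OX2H][CX4] is the SMARTS for an aliphatic alcohol: a hydroxyl oxygen bound to an sp3 (X4) carbon.
The molecule carries 3 separate instances of a hydroxyl group (-OH) meeting every constraint; each maps to a distinct set of atoms, giving 3 matches.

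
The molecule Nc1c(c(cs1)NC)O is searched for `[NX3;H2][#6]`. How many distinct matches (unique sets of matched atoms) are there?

1

[NX3;H2][#6] is the SMARTS for a primary amine: a trivalent nitrogen with two H attached to carbon.
Exactly one fragment in the molecule meets all constraints, giving 1 match.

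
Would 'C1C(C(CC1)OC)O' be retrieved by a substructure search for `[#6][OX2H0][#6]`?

The pattern [#6][OX2H0][#6] describes an aliphatic oxygen bridging two carbons with no H on the oxygen — an ether.
The molecule carries a methoxy ether (-OCH3), whose atoms satisfy every constraint of the query, so the pattern matches.

Yes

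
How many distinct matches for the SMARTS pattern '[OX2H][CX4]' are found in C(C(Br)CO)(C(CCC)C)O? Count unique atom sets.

[OX2H][CX4] is the SMARTS for an aliphatic alcohol: a hydroxyl oxygen bound to an sp3 (X4) carbon.
The molecule carries 2 separate instances of a hydroxyl group (-OH) meeting every constraint; each maps to a distinct set of atoms, giving 2 matches.

2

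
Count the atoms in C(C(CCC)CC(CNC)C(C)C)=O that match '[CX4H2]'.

The query [CX4H2] means: sp3 carbon (X4) with exactly two hydrogens.
Check the 14 heavy atoms by environment: 4× C (H2, X4) → match; 3× C (H1, X4) → no; 4× C (H3, X4) → no; 1× C (H1, X3) → no; 1× O (H0, X1) → no; 1× N (H1, X3) → no.
That gives 4 matching atoms.

4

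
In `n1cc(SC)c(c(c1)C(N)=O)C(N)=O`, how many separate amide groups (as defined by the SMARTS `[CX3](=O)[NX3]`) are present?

2

[CX3](=O)[NX3] is the SMARTS for an amide: a carbonyl carbon bonded to a trivalent nitrogen.
The molecule carries 2 separate instances of a primary amide (-C(=O)NH2) meeting every constraint; each maps to a distinct set of atoms, giving 2 matches.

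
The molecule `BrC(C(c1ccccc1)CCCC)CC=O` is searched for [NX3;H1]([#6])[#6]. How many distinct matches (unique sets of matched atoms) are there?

[NX3;H1]([#6])[#6] is the SMARTS for a secondary amine: a trivalent nitrogen with one H, bonded to two carbons.
No fragment in the molecule satisfies every constraint, giving 0 matches.

0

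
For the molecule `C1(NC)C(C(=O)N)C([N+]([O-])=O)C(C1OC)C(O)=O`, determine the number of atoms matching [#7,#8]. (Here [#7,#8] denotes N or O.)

9

The query [#7,#8] means: nitrogen or oxygen (comma = OR).
Check the 18 heavy atoms by environment: 9× C → no; 5× O → match; 2× N → match; 1× N (charge +1) → match; 1× O (charge -1) → match.
Summing the matching environments: 5 + 2 + 1 + 1 = 9 matching atoms.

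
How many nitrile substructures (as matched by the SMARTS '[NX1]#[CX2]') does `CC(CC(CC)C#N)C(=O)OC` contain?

1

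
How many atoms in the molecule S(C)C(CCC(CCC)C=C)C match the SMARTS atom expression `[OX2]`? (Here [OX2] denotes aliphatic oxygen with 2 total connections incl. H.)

0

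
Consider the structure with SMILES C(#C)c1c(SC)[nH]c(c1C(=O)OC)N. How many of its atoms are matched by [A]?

The query [A] means: A matches any aliphatic (non-aromatic) heavy atom.
Check the 14 heavy atoms by environment: 1× n (aromatic) → no; 4× c (aromatic) → no; 5× C → match; 1× N → match; 1× S → match; 2× O → match.
Summing the matching environments: 5 + 1 + 1 + 2 = 9 matching atoms.

9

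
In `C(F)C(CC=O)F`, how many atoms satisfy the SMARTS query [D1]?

Check the 7 heavy atoms by environment: 3× C (D2) → no; 1× C (D3) → no; 1× O (D1) → match; 2× F (D1) → match.
Summing the matching environments: 1 + 2 = 3 matching atoms.

3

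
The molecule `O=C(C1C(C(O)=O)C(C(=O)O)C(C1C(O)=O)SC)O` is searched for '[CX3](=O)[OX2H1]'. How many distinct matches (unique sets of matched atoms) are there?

4

[CX3](=O)[OX2H1] is the SMARTS for a carboxylic acid: an sp2 carbon double-bonded to O and single-bonded to an -OH oxygen.
The molecule carries 4 separate instances of a carboxylic acid group (-C(=O)OH) meeting every constraint; each maps to a distinct set of atoms, giving 4 matches.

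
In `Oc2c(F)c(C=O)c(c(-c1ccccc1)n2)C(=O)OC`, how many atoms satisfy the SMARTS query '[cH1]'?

The query [cH1] means: aromatic carbon bearing exactly one hydrogen.
Check the 20 heavy atoms by environment: 1× n (aromatic, H0) → no; 6× c (aromatic, H0) → no; 1× C (H0) → no; 3× O (H0) → no; 1× C (H3) → no; 5× c (aromatic, H1) → match; 1× C (H1) → no; 1× O (H1) → no; 1× F (H0) → no.
That gives 5 matching atoms.

5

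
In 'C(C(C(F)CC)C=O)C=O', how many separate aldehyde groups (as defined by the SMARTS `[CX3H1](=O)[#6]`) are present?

[CX3H1](=O)[#6] is the SMARTS for an aldehyde: an sp2 carbon with one H, double-bonded to O and single-bonded to carbon.
The molecule carries 2 separate instances of an aldehyde (-CHO) meeting every constraint; each maps to a distinct set of atoms, giving 2 matches.

2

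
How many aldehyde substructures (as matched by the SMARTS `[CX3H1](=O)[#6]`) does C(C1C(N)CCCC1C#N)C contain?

0

[CX3H1](=O)[#6] is the SMARTS for an aldehyde: an sp2 carbon with one H, double-bonded to O and single-bonded to carbon.
No fragment in the molecule satisfies every constraint, giving 0 matches.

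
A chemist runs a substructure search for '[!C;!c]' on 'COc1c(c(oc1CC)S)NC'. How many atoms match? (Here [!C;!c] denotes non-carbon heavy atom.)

4

The query [!C;!c] means: neither aliphatic nor aromatic carbon — same as [!#6].
Check the 12 heavy atoms by environment: 1× o (aromatic) → match; 4× c (aromatic) → no; 4× C → no; 1× O → match; 1× S → match; 1× N → match.
Summing the matching environments: 1 + 1 + 1 + 1 = 4 matching atoms.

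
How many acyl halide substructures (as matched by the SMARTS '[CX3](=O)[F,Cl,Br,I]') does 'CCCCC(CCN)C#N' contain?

[CX3](=O)[F,Cl,Br,I] is the SMARTS for an acyl halide: a carbonyl carbon bonded to a halogen.
No fragment in the molecule satisfies every constraint, giving 0 matches.

0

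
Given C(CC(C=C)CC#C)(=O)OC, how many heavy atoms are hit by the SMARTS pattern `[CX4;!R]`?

4

The query [CX4;!R] means: aliphatic carbon with four total connections, not in a ring.
Check the 11 heavy atoms by environment: 4× C (X4, acyclic) → match; 3× C (X3, acyclic) → no; 1× O (X1, acyclic) → no; 1× O (X2, acyclic) → no; 2× C (X2, acyclic) → no.
That gives 4 matching atoms.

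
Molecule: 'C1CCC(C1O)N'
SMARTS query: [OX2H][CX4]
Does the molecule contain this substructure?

Yes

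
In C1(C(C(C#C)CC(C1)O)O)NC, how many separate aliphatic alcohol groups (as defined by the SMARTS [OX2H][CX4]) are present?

2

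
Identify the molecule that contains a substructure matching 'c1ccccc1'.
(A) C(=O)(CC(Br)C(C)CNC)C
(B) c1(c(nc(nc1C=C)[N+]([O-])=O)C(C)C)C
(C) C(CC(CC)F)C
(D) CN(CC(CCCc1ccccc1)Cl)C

D

c1ccccc1 describes six aromatic carbons in a ring (a benzene ring).
(A) has a methyl group (-CH3) but no six-membered all-carbon aromatic ring is present.
(B) has a methyl group (-CH3) but no six-membered all-carbon aromatic ring is present.
(C) has a methyl group (-CH3) but no six-membered all-carbon aromatic ring is present.
(D) contains a phenyl ring, which satisfies every atom and bond constraint.
So the answer is (D).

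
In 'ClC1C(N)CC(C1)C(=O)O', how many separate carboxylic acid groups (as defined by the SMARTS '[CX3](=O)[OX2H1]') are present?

1

[CX3](=O)[OX2H1] is the SMARTS for a carboxylic acid: an sp2 carbon double-bonded to O and single-bonded to an -OH oxygen.
Exactly one fragment in the molecule meets all constraints, giving 1 match.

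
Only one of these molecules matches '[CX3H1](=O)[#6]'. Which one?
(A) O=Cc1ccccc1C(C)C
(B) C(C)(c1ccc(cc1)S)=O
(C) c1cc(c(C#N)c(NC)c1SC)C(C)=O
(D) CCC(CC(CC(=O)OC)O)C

A

[CX3H1](=O)[#6] describes an sp2 carbon with one H, double-bonded to O and single-bonded to carbon (an aldehyde).
(A) contains an aldehyde (-CHO), which satisfies every atom and bond constraint.
(B) has an acetyl/ketone group (-C(=O)CH3) but the carbonyl carbon has H0 (two carbon neighbours), not H1.
(C) has an acetyl/ketone group (-C(=O)CH3) but the carbonyl carbon has H0 (two carbon neighbours), not H1.
(D) has a methyl-ester group (-C(=O)OCH3) but the carbonyl carbon has H0, not H1.
So the answer is (A).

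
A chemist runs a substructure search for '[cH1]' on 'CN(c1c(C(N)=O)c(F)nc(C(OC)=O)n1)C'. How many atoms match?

The query [cH1] means: aromatic carbon bearing exactly one hydrogen.
Check the 17 heavy atoms by environment: 2× n (aromatic, H0) → no; 4× c (aromatic, H0) → no; 1× N (H0) → no; 3× C (H3) → no; 1× F (H0) → no; 2× C (H0) → no; 3× O (H0) → no; 1× N (H2) → no.
No environment satisfies the query, so 0 matching atoms.

0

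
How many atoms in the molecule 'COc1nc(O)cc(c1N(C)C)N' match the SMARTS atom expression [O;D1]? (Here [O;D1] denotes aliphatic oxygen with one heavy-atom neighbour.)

The query [O;D1] means: aliphatic oxygen bonded to exactly one heavy atom.
Check the 13 heavy atoms by environment: 1× n (aromatic, D2) → no; 4× c (aromatic, D3) → no; 1× c (aromatic, D2) → no; 1× N (D1) → no; 1× N (D3) → no; 3× C (D1) → no; 1× O (D1) → match; 1× O (D2) → no.
That gives 1 matching atom.

1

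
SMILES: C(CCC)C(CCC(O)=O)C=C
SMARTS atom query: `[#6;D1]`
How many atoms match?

2

Check the 12 heavy atoms by environment: 6× C (D2) → no; 2× C (D3) → no; 2× C (D1) → match; 2× O (D1) → no.
That gives 2 matching atoms.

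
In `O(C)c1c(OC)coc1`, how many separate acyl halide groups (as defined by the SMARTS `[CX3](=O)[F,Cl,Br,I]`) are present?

0

[CX3](=O)[F,Cl,Br,I] is the SMARTS for an acyl halide: a carbonyl carbon bonded to a halogen.
No fragment in the molecule satisfies every constraint, giving 0 matches.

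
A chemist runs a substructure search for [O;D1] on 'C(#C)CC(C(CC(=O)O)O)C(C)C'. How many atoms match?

3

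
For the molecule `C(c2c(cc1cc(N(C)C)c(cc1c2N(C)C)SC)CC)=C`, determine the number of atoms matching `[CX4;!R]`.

7

The query [CX4;!R] means: aliphatic carbon with four total connections, not in a ring.
Check the 22 heavy atoms by environment: 10× c (aromatic, X3, in 6-ring) → no; 2× C (X3, acyclic) → no; 7× C (X4, acyclic) → match; 1× S (X2, acyclic) → no; 2× N (X3, acyclic) → no.
That gives 7 matching atoms.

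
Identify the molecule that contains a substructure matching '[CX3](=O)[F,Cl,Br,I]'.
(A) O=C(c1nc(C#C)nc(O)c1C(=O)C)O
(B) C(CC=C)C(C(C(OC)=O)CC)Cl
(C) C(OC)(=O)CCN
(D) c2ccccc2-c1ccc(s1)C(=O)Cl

D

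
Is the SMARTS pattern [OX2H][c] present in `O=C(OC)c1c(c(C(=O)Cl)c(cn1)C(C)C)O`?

Yes

The pattern [OX2H][c] describes a hydroxyl oxygen attached to an aromatic carbon — a phenol.
The molecule carries a hydroxyl group (-OH), whose atoms satisfy every constraint of the query, so the pattern matches.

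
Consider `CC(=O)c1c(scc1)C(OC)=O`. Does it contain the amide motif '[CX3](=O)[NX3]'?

The pattern [CX3](=O)[NX3] describes a carbonyl carbon bonded to a trivalent nitrogen — an amide.
The closest candidate here is a methyl-ester group (-C(=O)OCH3), but the carbonyl is bonded to O, not to an NX3 nitrogen. No other fragment satisfies the full query, so there is no match.

No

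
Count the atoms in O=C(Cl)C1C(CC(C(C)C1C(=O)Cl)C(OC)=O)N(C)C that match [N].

1

The query [N] means: uppercase N matches aliphatic (non-aromatic) nitrogen only.
Check the 20 heavy atoms by environment: 13× C → no; 4× O → no; 2× Cl → no; 1× N → match.
That gives 1 matching atom.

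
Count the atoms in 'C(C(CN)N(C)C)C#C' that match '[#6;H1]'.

The query [#6;H1] means: any carbon bearing exactly one hydrogen.
Check the 9 heavy atoms by environment: 2× C (H2) → no; 2× C (H1) → match; 1× N (H2) → no; 1× C (H0) → no; 1× N (H0) → no; 2× C (H3) → no.
That gives 2 matching atoms.

2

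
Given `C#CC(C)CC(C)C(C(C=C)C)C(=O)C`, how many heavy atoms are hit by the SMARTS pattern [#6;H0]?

Check the 15 heavy atoms by environment: 4× C (H3) → no; 6× C (H1) → no; 2× C (H2) → no; 2× C (H0) → match; 1× O (H0) → no.
That gives 2 matching atoms.

2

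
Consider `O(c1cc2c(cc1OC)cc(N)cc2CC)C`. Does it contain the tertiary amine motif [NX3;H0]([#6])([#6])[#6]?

No

The pattern [NX3;H0]([#6])([#6])[#6] describes a trivalent nitrogen with no H, bonded to three carbons — a tertiary amine.
The closest candidate here is a primary amino group (-NH2), but the nitrogen has H2, not H0 with three carbons. No other fragment satisfies the full query, so there is no match.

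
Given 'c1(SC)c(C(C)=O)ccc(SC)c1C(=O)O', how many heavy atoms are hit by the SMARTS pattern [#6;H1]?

Check the 16 heavy atoms by environment: 4× c (aromatic, H0) → no; 2× c (aromatic, H1) → match; 2× S (H0) → no; 3× C (H3) → no; 2× C (H0) → no; 2× O (H0) → no; 1× O (H1) → no.
That gives 2 matching atoms.

2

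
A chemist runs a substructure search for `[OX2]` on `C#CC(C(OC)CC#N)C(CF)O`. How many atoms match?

2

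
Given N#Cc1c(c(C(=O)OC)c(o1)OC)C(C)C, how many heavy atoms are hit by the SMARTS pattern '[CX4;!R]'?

The query [CX4;!R] means: aliphatic carbon with four total connections, not in a ring.
Check the 16 heavy atoms by environment: 1× o (aromatic, X2, in 5-ring) → no; 4× c (aromatic, X3, in 5-ring) → no; 1× C (X2, acyclic) → no; 1× N (X1, acyclic) → no; 5× C (X4, acyclic) → match; 1× C (X3, acyclic) → no; 1× O (X1, acyclic) → no; 2× O (X2, acyclic) → no.
That gives 5 matching atoms.

5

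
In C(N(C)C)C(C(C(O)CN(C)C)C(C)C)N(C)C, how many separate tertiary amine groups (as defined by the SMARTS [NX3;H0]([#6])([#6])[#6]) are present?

[NX3;H0]([#6])([#6])[#6] is the SMARTS for a tertiary amine: a trivalent nitrogen with no H, bonded to three carbons.
The molecule carries 3 separate instances of a dimethylamino group (-N(CH3)2) meeting every constraint; each maps to a distinct set of atoms, giving 3 matches.

3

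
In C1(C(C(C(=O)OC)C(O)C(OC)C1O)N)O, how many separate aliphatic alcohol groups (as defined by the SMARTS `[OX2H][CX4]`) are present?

3

[OX2H][CX4] is the SMARTS for an aliphatic alcohol: a hydroxyl oxygen bound to an sp3 (X4) carbon.
The molecule carries 3 separate instances of a hydroxyl group (-OH) meeting every constraint; each maps to a distinct set of atoms, giving 3 matches.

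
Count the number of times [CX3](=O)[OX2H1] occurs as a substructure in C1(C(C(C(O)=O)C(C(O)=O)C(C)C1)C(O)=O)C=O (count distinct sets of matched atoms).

[CX3](=O)[OX2H1] is the SMARTS for a carboxylic acid: an sp2 carbon double-bonded to O and single-bonded to an -OH oxygen.
The molecule carries 3 separate instances of a carboxylic acid group (-C(=O)OH) meeting every constraint; each maps to a distinct set of atoms, giving 3 matches.

3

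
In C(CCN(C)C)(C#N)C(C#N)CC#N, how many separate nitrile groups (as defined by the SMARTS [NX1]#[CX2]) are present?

3

[NX1]#[CX2] is the SMARTS for a nitrile: a nitrogen triple-bonded to a two-connected carbon.
The molecule carries 3 separate instances of a nitrile (-C#N) meeting every constraint; each maps to a distinct set of atoms, giving 3 matches.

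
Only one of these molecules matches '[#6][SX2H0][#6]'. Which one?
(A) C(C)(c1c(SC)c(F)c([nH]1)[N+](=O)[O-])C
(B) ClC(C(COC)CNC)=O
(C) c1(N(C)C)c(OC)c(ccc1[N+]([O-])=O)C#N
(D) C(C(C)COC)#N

[#6][SX2H0][#6] describes an aliphatic sulfur bridging two carbons with no H on the sulfur (a thioether).
(A) contains a methylthio ether (-SCH3), which satisfies every atom and bond constraint.
(B) has a methoxy ether (-OCH3) but the bridging atom is O, not S.
(C) has a methoxy ether (-OCH3) but the bridging atom is O, not S.
(D) has a methoxy ether (-OCH3) but the bridging atom is O, not S.
So the answer is (A).

A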